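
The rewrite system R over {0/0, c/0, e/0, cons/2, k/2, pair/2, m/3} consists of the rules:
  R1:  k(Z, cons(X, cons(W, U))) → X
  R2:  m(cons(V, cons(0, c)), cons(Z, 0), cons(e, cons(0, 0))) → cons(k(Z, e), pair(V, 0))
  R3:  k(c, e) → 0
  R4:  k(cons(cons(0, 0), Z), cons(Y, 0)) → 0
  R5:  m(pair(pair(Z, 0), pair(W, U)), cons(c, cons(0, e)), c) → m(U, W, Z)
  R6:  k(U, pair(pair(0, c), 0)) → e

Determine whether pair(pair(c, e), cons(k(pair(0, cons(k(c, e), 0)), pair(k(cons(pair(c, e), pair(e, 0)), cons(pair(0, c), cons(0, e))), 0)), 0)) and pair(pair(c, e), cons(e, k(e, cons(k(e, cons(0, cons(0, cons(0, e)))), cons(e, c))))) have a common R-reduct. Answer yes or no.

yes — NF(t₁) = pair(pair(c, e), cons(e, 0)), NF(t₂) = pair(pair(c, e), cons(e, 0))

Reduce t₁ = pair(pair(c, e), cons(k(pair(0, cons(k(c, e), 0)), pair(k(cons(pair(c, e), pair(e, 0)), cons(pair(0, c), cons(0, e))), 0)), 0)):
1. pair(pair(c, e), cons(k(pair(0, cons(k(c, e), 0)), pair(k(cons(pair(c, e), pair(e, 0)), cons(pair(0, c), cons(0, e))), 0)), 0))  →  pair(pair(c, e), cons(k(pair(0, cons(0, 0)), pair(k(cons(pair(c, e), pair(e, 0)), cons(pair(0, c), cons(0, e))), 0)), 0))   [R3 at 2.1.1.2.1]
2. pair(pair(c, e), cons(k(pair(0, cons(0, 0)), pair(k(cons(pair(c, e), pair(e, 0)), cons(pair(0, c), cons(0, e))), 0)), 0))  →  pair(pair(c, e), cons(k(pair(0, cons(0, 0)), pair(pair(0, c), 0)), 0))   [R1 at 2.1.2.1]
3. pair(pair(c, e), cons(k(pair(0, cons(0, 0)), pair(pair(0, c), 0)), 0))  →  pair(pair(c, e), cons(e, 0))   [R6 at 2.1]

Reduce t₂ = pair(pair(c, e), cons(e, k(e, cons(k(e, cons(0, cons(0, cons(0, e)))), cons(e, c))))):
1. pair(pair(c, e), cons(e, k(e, cons(k(e, cons(0, cons(0, cons(0, e)))), cons(e, c)))))  →  pair(pair(c, e), cons(e, k(e, cons(0, cons(0, cons(0, e))))))   [R1 at 2.2]
2. pair(pair(c, e), cons(e, k(e, cons(0, cons(0, cons(0, e))))))  →  pair(pair(c, e), cons(e, 0))   [R1 at 2.2]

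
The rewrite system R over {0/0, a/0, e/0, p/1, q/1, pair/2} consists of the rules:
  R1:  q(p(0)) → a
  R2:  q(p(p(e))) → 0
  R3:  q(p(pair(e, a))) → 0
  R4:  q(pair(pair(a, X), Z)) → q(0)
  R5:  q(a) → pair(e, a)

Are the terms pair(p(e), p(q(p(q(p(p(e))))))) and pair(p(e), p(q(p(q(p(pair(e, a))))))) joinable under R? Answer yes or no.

Reduce t₁ = pair(p(e), p(q(p(q(p(p(e))))))):
1. pair(p(e), p(q(p(q(p(p(e)))))))  →  pair(p(e), p(q(p(0))))   [R2 at 2.1.1.1]
2. pair(p(e), p(q(p(0))))  →  pair(p(e), p(a))   [R1 at 2.1]

Reduce t₂ = pair(p(e), p(q(p(q(p(pair(e, a))))))):
1. pair(p(e), p(q(p(q(p(pair(e, a)))))))  →  pair(p(e), p(q(p(0))))   [R3 at 2.1.1.1]
2. pair(p(e), p(q(p(0))))  →  pair(p(e), p(a))   [R1 at 2.1]

yes — NF(t₁) = pair(p(e), p(a)), NF(t₂) = pair(p(e), p(a))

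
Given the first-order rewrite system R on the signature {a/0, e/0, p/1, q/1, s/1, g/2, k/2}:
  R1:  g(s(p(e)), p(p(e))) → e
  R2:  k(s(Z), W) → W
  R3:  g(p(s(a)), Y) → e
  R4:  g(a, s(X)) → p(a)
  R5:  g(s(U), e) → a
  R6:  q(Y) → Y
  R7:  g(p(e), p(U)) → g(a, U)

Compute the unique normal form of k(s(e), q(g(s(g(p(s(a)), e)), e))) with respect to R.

a

1. k(s(e), q(g(s(g(p(s(a)), e)), e)))  →  q(g(s(g(p(s(a)), e)), e))   [R2 at ε]
2. q(g(s(g(p(s(a)), e)), e))  →  g(s(g(p(s(a)), e)), e)   [R6 at ε]
3. g(s(g(p(s(a)), e)), e)  →  a   [R5 at ε]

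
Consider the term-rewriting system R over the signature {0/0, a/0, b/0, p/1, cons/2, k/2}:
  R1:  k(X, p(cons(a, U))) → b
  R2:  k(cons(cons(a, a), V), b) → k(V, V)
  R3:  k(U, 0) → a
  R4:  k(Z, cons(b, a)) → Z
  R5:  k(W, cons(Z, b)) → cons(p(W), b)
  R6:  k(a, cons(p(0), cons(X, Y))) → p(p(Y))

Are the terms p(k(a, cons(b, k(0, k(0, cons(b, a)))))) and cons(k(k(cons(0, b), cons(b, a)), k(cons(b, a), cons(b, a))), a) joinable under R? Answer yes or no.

no — NF(t₁) = p(a), NF(t₂) = cons(cons(0, b), a)

Reduce t₁ = p(k(a, cons(b, k(0, k(0, cons(b, a)))))):
1. p(k(a, cons(b, k(0, k(0, cons(b, a))))))  →  p(k(a, cons(b, k(0, 0))))   [R4 at 1.2.2.2]
2. p(k(a, cons(b, k(0, 0))))  →  p(k(a, cons(b, a)))   [R3 at 1.2.2]
3. p(k(a, cons(b, a)))  →  p(a)   [R4 at 1]

Reduce t₂ = cons(k(k(cons(0, b), cons(b, a)), k(cons(b, a), cons(b, a))), a):
1. cons(k(k(cons(0, b), cons(b, a)), k(cons(b, a), cons(b, a))), a)  →  cons(k(cons(0, b), k(cons(b, a), cons(b, a))), a)   [R4 at 1.1]
2. cons(k(cons(0, b), k(cons(b, a), cons(b, a))), a)  →  cons(k(cons(0, b), cons(b, a)), a)   [R4 at 1.2]
3. cons(k(cons(0, b), cons(b, a)), a)  →  cons(cons(0, b), a)   [R4 at 1]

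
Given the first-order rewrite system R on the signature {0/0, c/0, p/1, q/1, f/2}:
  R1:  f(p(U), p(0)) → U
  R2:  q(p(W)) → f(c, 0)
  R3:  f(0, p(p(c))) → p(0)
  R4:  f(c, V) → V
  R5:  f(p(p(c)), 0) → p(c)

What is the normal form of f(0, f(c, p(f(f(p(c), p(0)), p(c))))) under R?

p(0)

1. f(0, f(c, p(f(f(p(c), p(0)), p(c)))))  →  f(0, p(f(f(p(c), p(0)), p(c))))   [R4 at 2]
2. f(0, p(f(f(p(c), p(0)), p(c))))  →  f(0, p(f(c, p(c))))   [R1 at 2.1.1]
3. f(0, p(f(c, p(c))))  →  f(0, p(p(c)))   [R4 at 2.1]
4. f(0, p(p(c)))  →  p(0)   [R3 at ε]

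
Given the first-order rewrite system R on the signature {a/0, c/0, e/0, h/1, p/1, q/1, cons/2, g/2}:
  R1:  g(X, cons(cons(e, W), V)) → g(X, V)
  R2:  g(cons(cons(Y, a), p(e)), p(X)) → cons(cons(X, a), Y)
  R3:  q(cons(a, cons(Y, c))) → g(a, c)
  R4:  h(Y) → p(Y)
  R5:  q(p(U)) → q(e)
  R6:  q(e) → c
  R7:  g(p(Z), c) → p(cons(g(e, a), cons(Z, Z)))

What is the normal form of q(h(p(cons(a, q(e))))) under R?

1. q(h(p(cons(a, q(e)))))  →  q(p(p(cons(a, q(e)))))   [R4 at 1]
2. q(p(p(cons(a, q(e)))))  →  q(e)   [R5 at ε]
3. q(e)  →  c   [R6 at ε]

c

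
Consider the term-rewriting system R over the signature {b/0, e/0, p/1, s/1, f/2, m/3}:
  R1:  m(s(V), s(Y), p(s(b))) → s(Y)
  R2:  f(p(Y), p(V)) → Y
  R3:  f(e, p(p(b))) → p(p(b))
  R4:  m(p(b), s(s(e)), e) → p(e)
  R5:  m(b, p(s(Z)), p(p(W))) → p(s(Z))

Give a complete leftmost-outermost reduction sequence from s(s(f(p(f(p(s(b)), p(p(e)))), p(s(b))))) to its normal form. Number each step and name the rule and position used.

1. s(s(f(p(f(p(s(b)), p(p(e)))), p(s(b)))))  →  s(s(f(p(s(b)), p(p(e)))))   [R2 at 1.1]
2. s(s(f(p(s(b)), p(p(e)))))  →  s(s(s(b)))   [R2 at 1.1]

s(s(s(b)))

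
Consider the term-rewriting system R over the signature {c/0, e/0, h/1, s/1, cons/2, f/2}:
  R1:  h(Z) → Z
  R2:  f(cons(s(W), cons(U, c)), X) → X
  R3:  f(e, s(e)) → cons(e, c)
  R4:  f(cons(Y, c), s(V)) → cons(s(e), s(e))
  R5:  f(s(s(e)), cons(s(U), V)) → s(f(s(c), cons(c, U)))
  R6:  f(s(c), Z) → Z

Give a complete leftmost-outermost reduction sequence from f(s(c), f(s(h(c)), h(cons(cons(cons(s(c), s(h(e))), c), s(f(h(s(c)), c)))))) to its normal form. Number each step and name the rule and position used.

cons(cons(cons(s(c), s(e)), c), s(c))

1. f(s(c), f(s(h(c)), h(cons(cons(cons(s(c), s(h(e))), c), s(f(h(s(c)), c))))))  →  f(s(h(c)), h(cons(cons(cons(s(c), s(h(e))), c), s(f(h(s(c)), c)))))   [R6 at ε]
2. f(s(h(c)), h(cons(cons(cons(s(c), s(h(e))), c), s(f(h(s(c)), c)))))  →  f(s(c), h(cons(cons(cons(s(c), s(h(e))), c), s(f(h(s(c)), c)))))   [R1 at 1.1]
3. f(s(c), h(cons(cons(cons(s(c), s(h(e))), c), s(f(h(s(c)), c)))))  →  h(cons(cons(cons(s(c), s(h(e))), c), s(f(h(s(c)), c))))   [R6 at ε]
4. h(cons(cons(cons(s(c), s(h(e))), c), s(f(h(s(c)), c))))  →  cons(cons(cons(s(c), s(h(e))), c), s(f(h(s(c)), c)))   [R1 at ε]
5. cons(cons(cons(s(c), s(h(e))), c), s(f(h(s(c)), c)))  →  cons(cons(cons(s(c), s(e)), c), s(f(h(s(c)), c)))   [R1 at 1.1.2.1]
6. cons(cons(cons(s(c), s(e)), c), s(f(h(s(c)), c)))  →  cons(cons(cons(s(c), s(e)), c), s(f(s(c), c)))   [R1 at 2.1.1]
7. cons(cons(cons(s(c), s(e)), c), s(f(s(c), c)))  →  cons(cons(cons(s(c), s(e)), c), s(c))   [R6 at 2.1]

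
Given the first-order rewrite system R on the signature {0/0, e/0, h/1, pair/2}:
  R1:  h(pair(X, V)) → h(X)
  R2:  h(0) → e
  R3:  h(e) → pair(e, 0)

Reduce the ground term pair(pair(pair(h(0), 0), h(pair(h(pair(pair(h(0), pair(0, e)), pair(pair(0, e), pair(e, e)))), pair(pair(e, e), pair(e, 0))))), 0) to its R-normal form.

pair(pair(pair(e, 0), pair(e, 0)), 0)

1. pair(pair(pair(h(0), 0), h(pair(h(pair(pair(h(0), pair(0, e)), pair(pair(0, e), pair(e, e)))), pair(pair(e, e), pair(e, 0))))), 0)  →  pair(pair(pair(e, 0), h(pair(h(pair(pair(h(0), pair(0, e)), pair(pair(0, e), pair(e, e)))), pair(pair(e, e), pair(e, 0))))), 0)   [R2 at 1.1.1]
2. pair(pair(pair(e, 0), h(pair(h(pair(pair(h(0), pair(0, e)), pair(pair(0, e), pair(e, e)))), pair(pair(e, e), pair(e, 0))))), 0)  →  pair(pair(pair(e, 0), h(h(pair(pair(h(0), pair(0, e)), pair(pair(0, e), pair(e, e)))))), 0)   [R1 at 1.2]
3. pair(pair(pair(e, 0), h(h(pair(pair(h(0), pair(0, e)), pair(pair(0, e), pair(e, e)))))), 0)  →  pair(pair(pair(e, 0), h(h(pair(h(0), pair(0, e))))), 0)   [R1 at 1.2.1]
4. pair(pair(pair(e, 0), h(h(pair(h(0), pair(0, e))))), 0)  →  pair(pair(pair(e, 0), h(h(h(0)))), 0)   [R1 at 1.2.1]
5. pair(pair(pair(e, 0), h(h(h(0)))), 0)  →  pair(pair(pair(e, 0), h(h(e))), 0)   [R2 at 1.2.1.1]
6. pair(pair(pair(e, 0), h(h(e))), 0)  →  pair(pair(pair(e, 0), h(pair(e, 0))), 0)   [R3 at 1.2.1]
7. pair(pair(pair(e, 0), h(pair(e, 0))), 0)  →  pair(pair(pair(e, 0), h(e)), 0)   [R1 at 1.2]
8. pair(pair(pair(e, 0), h(e)), 0)  →  pair(pair(pair(e, 0), pair(e, 0)), 0)   [R3 at 1.2]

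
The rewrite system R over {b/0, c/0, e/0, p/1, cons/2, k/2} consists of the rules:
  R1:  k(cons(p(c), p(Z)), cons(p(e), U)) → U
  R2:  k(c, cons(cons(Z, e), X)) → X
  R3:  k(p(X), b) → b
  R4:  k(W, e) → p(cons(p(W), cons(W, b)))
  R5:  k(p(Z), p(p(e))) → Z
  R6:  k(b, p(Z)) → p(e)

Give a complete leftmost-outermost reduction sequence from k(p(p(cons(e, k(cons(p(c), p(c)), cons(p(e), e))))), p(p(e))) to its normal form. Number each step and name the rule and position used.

p(cons(e, e))

1. k(p(p(cons(e, k(cons(p(c), p(c)), cons(p(e), e))))), p(p(e)))  →  p(cons(e, k(cons(p(c), p(c)), cons(p(e), e))))   [R5 at ε]
2. p(cons(e, k(cons(p(c), p(c)), cons(p(e), e))))  →  p(cons(e, e))   [R1 at 1.2]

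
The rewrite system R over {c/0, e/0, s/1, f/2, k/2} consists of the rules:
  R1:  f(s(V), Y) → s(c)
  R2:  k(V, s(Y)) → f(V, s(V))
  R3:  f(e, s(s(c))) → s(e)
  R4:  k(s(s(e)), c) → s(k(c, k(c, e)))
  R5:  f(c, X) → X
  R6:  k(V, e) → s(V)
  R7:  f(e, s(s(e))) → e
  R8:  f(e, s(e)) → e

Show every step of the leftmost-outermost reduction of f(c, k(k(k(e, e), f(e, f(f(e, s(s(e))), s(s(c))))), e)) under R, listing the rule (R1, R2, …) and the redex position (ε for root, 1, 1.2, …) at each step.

1. f(c, k(k(k(e, e), f(e, f(f(e, s(s(e))), s(s(c))))), e))  →  k(k(k(e, e), f(e, f(f(e, s(s(e))), s(s(c))))), e)   [R5 at ε]
2. k(k(k(e, e), f(e, f(f(e, s(s(e))), s(s(c))))), e)  →  s(k(k(e, e), f(e, f(f(e, s(s(e))), s(s(c))))))   [R6 at ε]
3. s(k(k(e, e), f(e, f(f(e, s(s(e))), s(s(c))))))  →  s(k(s(e), f(e, f(f(e, s(s(e))), s(s(c))))))   [R6 at 1.1]
4. s(k(s(e), f(e, f(f(e, s(s(e))), s(s(c))))))  →  s(k(s(e), f(e, f(e, s(s(c))))))   [R7 at 1.2.2.1]
5. s(k(s(e), f(e, f(e, s(s(c))))))  →  s(k(s(e), f(e, s(e))))   [R3 at 1.2.2]
6. s(k(s(e), f(e, s(e))))  →  s(k(s(e), e))   [R8 at 1.2]
7. s(k(s(e), e))  →  s(s(s(e)))   [R6 at 1]

s(s(s(e)))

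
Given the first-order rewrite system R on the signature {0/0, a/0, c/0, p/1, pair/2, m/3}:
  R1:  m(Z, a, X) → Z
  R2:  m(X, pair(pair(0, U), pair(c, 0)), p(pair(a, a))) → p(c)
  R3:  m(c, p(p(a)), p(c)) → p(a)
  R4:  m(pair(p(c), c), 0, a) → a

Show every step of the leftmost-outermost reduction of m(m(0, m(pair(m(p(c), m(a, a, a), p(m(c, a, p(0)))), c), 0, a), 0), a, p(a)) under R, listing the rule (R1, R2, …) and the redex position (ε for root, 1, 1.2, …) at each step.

1. m(m(0, m(pair(m(p(c), m(a, a, a), p(m(c, a, p(0)))), c), 0, a), 0), a, p(a))  →  m(0, m(pair(m(p(c), m(a, a, a), p(m(c, a, p(0)))), c), 0, a), 0)   [R1 at ε]
2. m(0, m(pair(m(p(c), m(a, a, a), p(m(c, a, p(0)))), c), 0, a), 0)  →  m(0, m(pair(m(p(c), a, p(m(c, a, p(0)))), c), 0, a), 0)   [R1 at 2.1.1.2]
3. m(0, m(pair(m(p(c), a, p(m(c, a, p(0)))), c), 0, a), 0)  →  m(0, m(pair(p(c), c), 0, a), 0)   [R1 at 2.1.1]
4. m(0, m(pair(p(c), c), 0, a), 0)  →  m(0, a, 0)   [R4 at 2]
5. m(0, a, 0)  →  0   [R1 at ε]

0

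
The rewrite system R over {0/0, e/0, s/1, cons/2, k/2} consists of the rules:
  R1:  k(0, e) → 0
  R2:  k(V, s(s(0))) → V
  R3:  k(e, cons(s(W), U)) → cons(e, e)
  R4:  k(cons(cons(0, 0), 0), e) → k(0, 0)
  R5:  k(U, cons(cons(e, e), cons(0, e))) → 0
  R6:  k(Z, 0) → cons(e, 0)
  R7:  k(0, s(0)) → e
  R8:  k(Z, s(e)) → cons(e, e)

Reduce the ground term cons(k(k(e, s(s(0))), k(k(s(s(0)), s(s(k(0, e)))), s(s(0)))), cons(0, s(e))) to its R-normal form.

1. cons(k(k(e, s(s(0))), k(k(s(s(0)), s(s(k(0, e)))), s(s(0)))), cons(0, s(e)))  →  cons(k(e, k(k(s(s(0)), s(s(k(0, e)))), s(s(0)))), cons(0, s(e)))   [R2 at 1.1]
2. cons(k(e, k(k(s(s(0)), s(s(k(0, e)))), s(s(0)))), cons(0, s(e)))  →  cons(k(e, k(s(s(0)), s(s(k(0, e))))), cons(0, s(e)))   [R2 at 1.2]
3. cons(k(e, k(s(s(0)), s(s(k(0, e))))), cons(0, s(e)))  →  cons(k(e, k(s(s(0)), s(s(0)))), cons(0, s(e)))   [R1 at 1.2.2.1.1]
4. cons(k(e, k(s(s(0)), s(s(0)))), cons(0, s(e)))  →  cons(k(e, s(s(0))), cons(0, s(e)))   [R2 at 1.2]
5. cons(k(e, s(s(0))), cons(0, s(e)))  →  cons(e, cons(0, s(e)))   [R2 at 1]

cons(e, cons(0, s(e)))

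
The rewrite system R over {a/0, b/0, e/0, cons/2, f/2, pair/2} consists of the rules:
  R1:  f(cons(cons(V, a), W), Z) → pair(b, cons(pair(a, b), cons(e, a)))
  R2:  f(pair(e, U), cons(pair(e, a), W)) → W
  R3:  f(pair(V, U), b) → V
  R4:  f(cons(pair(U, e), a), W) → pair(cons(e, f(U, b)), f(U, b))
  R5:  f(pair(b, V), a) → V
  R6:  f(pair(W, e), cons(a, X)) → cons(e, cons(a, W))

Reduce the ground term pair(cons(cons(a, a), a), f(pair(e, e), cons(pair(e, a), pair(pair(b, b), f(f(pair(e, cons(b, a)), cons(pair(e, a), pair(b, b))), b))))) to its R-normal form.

pair(cons(cons(a, a), a), pair(pair(b, b), b))

1. pair(cons(cons(a, a), a), f(pair(e, e), cons(pair(e, a), pair(pair(b, b), f(f(pair(e, cons(b, a)), cons(pair(e, a), pair(b, b))), b)))))  →  pair(cons(cons(a, a), a), pair(pair(b, b), f(f(pair(e, cons(b, a)), cons(pair(e, a), pair(b, b))), b)))   [R2 at 2]
2. pair(cons(cons(a, a), a), pair(pair(b, b), f(f(pair(e, cons(b, a)), cons(pair(e, a), pair(b, b))), b)))  →  pair(cons(cons(a, a), a), pair(pair(b, b), f(pair(b, b), b)))   [R2 at 2.2.1]
3. pair(cons(cons(a, a), a), pair(pair(b, b), f(pair(b, b), b)))  →  pair(cons(cons(a, a), a), pair(pair(b, b), b))   [R3 at 2.2]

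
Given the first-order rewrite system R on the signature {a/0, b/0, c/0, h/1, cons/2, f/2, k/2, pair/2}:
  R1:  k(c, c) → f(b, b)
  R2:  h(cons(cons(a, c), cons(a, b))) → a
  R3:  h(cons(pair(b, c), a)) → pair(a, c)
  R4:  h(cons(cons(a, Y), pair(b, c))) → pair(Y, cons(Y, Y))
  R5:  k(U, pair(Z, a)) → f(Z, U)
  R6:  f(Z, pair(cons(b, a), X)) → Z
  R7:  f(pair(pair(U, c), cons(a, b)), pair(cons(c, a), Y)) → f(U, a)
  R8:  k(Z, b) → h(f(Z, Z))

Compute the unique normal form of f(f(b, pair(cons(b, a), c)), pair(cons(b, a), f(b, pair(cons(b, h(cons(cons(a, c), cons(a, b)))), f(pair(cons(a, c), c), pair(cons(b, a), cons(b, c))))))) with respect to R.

1. f(f(b, pair(cons(b, a), c)), pair(cons(b, a), f(b, pair(cons(b, h(cons(cons(a, c), cons(a, b)))), f(pair(cons(a, c), c), pair(cons(b, a), cons(b, c)))))))  →  f(b, pair(cons(b, a), c))   [R6 at ε]
2. f(b, pair(cons(b, a), c))  →  b   [R6 at ε]

b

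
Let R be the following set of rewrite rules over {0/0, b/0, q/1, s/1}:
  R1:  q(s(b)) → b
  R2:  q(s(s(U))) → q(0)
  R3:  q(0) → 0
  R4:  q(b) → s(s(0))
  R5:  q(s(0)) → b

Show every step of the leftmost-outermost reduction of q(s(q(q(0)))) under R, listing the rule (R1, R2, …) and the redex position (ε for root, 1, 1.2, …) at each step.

1. q(s(q(q(0))))  →  q(s(q(0)))   [R3 at 1.1.1]
2. q(s(q(0)))  →  q(s(0))   [R3 at 1.1]
3. q(s(0))  →  b   [R5 at ε]

b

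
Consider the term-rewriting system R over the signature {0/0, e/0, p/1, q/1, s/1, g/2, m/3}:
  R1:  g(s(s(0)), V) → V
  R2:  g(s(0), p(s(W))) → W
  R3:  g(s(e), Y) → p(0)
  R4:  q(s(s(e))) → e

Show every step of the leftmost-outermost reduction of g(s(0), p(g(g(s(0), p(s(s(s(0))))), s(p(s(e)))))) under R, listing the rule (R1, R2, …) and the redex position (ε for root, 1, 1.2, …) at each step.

p(s(e))

1. g(s(0), p(g(g(s(0), p(s(s(s(0))))), s(p(s(e))))))  →  g(s(0), p(g(s(s(0)), s(p(s(e))))))   [R2 at 2.1.1]
2. g(s(0), p(g(s(s(0)), s(p(s(e))))))  →  g(s(0), p(s(p(s(e)))))   [R1 at 2.1]
3. g(s(0), p(s(p(s(e)))))  →  p(s(e))   [R2 at ε]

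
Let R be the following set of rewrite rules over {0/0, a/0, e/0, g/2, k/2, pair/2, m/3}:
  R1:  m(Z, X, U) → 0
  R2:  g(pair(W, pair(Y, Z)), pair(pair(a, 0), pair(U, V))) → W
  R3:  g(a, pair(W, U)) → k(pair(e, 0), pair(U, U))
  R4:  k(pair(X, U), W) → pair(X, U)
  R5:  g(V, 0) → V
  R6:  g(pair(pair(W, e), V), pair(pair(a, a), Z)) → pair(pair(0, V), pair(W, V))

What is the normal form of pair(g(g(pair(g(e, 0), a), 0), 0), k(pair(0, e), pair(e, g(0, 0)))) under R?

pair(pair(e, a), pair(0, e))

1. pair(g(g(pair(g(e, 0), a), 0), 0), k(pair(0, e), pair(e, g(0, 0))))  →  pair(g(pair(g(e, 0), a), 0), k(pair(0, e), pair(e, g(0, 0))))   [R5 at 1]
2. pair(g(pair(g(e, 0), a), 0), k(pair(0, e), pair(e, g(0, 0))))  →  pair(pair(g(e, 0), a), k(pair(0, e), pair(e, g(0, 0))))   [R5 at 1]
3. pair(pair(g(e, 0), a), k(pair(0, e), pair(e, g(0, 0))))  →  pair(pair(e, a), k(pair(0, e), pair(e, g(0, 0))))   [R5 at 1.1]
4. pair(pair(e, a), k(pair(0, e), pair(e, g(0, 0))))  →  pair(pair(e, a), pair(0, e))   [R4 at 2]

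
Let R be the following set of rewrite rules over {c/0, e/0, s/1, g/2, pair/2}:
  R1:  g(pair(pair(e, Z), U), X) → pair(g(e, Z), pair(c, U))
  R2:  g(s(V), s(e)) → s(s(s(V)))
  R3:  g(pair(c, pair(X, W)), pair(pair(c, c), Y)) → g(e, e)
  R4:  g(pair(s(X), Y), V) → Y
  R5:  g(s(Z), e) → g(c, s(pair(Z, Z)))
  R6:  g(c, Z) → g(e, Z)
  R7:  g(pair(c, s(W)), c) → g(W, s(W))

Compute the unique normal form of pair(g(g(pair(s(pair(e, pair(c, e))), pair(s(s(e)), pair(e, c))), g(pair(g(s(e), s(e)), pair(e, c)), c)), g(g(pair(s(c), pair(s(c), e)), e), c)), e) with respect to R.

1. pair(g(g(pair(s(pair(e, pair(c, e))), pair(s(s(e)), pair(e, c))), g(pair(g(s(e), s(e)), pair(e, c)), c)), g(g(pair(s(c), pair(s(c), e)), e), c)), e)  →  pair(g(pair(s(s(e)), pair(e, c)), g(g(pair(s(c), pair(s(c), e)), e), c)), e)   [R4 at 1.1]
2. pair(g(pair(s(s(e)), pair(e, c)), g(g(pair(s(c), pair(s(c), e)), e), c)), e)  →  pair(pair(e, c), e)   [R4 at 1]

pair(pair(e, c), e)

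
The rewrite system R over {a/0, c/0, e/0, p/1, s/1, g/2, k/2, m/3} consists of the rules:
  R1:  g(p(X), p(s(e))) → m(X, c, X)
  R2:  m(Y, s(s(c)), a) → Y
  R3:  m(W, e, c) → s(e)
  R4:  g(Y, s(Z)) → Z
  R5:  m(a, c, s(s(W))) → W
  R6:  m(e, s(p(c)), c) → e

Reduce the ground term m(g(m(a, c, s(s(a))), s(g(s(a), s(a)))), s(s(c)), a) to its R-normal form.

1. m(g(m(a, c, s(s(a))), s(g(s(a), s(a)))), s(s(c)), a)  →  g(m(a, c, s(s(a))), s(g(s(a), s(a))))   [R2 at ε]
2. g(m(a, c, s(s(a))), s(g(s(a), s(a))))  →  g(s(a), s(a))   [R4 at ε]
3. g(s(a), s(a))  →  a   [R4 at ε]

a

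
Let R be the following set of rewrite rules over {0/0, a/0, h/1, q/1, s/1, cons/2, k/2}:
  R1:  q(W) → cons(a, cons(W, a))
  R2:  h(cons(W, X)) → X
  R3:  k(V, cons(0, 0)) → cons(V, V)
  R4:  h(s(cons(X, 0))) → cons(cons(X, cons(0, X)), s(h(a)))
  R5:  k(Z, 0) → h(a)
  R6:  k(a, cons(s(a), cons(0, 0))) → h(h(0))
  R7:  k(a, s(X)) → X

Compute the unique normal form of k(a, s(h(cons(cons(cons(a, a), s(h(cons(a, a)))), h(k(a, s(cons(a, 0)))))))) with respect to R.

0

1. k(a, s(h(cons(cons(cons(a, a), s(h(cons(a, a)))), h(k(a, s(cons(a, 0))))))))  →  h(cons(cons(cons(a, a), s(h(cons(a, a)))), h(k(a, s(cons(a, 0))))))   [R7 at ε]
2. h(cons(cons(cons(a, a), s(h(cons(a, a)))), h(k(a, s(cons(a, 0))))))  →  h(k(a, s(cons(a, 0))))   [R2 at ε]
3. h(k(a, s(cons(a, 0))))  →  h(cons(a, 0))   [R7 at 1]
4. h(cons(a, 0))  →  0   [R2 at ε]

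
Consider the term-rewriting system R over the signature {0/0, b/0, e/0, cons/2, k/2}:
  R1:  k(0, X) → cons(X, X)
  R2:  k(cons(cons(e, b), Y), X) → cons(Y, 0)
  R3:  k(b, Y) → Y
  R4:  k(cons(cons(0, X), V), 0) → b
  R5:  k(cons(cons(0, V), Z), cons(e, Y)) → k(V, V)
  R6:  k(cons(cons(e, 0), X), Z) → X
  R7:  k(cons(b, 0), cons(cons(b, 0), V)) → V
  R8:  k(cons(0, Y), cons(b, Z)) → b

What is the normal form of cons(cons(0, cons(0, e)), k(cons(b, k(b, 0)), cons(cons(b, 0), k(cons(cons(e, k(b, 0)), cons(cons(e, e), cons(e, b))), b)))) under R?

1. cons(cons(0, cons(0, e)), k(cons(b, k(b, 0)), cons(cons(b, 0), k(cons(cons(e, k(b, 0)), cons(cons(e, e), cons(e, b))), b))))  →  cons(cons(0, cons(0, e)), k(cons(b, 0), cons(cons(b, 0), k(cons(cons(e, k(b, 0)), cons(cons(e, e), cons(e, b))), b))))   [R3 at 2.1.2]
2. cons(cons(0, cons(0, e)), k(cons(b, 0), cons(cons(b, 0), k(cons(cons(e, k(b, 0)), cons(cons(e, e), cons(e, b))), b))))  →  cons(cons(0, cons(0, e)), k(cons(cons(e, k(b, 0)), cons(cons(e, e), cons(e, b))), b))   [R7 at 2]
3. cons(cons(0, cons(0, e)), k(cons(cons(e, k(b, 0)), cons(cons(e, e), cons(e, b))), b))  →  cons(cons(0, cons(0, e)), k(cons(cons(e, 0), cons(cons(e, e), cons(e, b))), b))   [R3 at 2.1.1.2]
4. cons(cons(0, cons(0, e)), k(cons(cons(e, 0), cons(cons(e, e), cons(e, b))), b))  →  cons(cons(0, cons(0, e)), cons(cons(e, e), cons(e, b)))   [R6 at 2]

cons(cons(0, cons(0, e)), cons(cons(e, e), cons(e, b)))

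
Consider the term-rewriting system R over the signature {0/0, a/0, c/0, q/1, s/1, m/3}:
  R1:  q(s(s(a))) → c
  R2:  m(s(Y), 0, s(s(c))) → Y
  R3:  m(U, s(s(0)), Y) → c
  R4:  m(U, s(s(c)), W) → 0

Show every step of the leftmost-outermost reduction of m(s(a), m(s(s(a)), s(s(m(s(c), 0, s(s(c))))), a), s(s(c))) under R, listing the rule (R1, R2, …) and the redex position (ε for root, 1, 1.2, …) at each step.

a

1. m(s(a), m(s(s(a)), s(s(m(s(c), 0, s(s(c))))), a), s(s(c)))  →  m(s(a), m(s(s(a)), s(s(c)), a), s(s(c)))   [R2 at 2.2.1.1]
2. m(s(a), m(s(s(a)), s(s(c)), a), s(s(c)))  →  m(s(a), 0, s(s(c)))   [R4 at 2]
3. m(s(a), 0, s(s(c)))  →  a   [R2 at ε]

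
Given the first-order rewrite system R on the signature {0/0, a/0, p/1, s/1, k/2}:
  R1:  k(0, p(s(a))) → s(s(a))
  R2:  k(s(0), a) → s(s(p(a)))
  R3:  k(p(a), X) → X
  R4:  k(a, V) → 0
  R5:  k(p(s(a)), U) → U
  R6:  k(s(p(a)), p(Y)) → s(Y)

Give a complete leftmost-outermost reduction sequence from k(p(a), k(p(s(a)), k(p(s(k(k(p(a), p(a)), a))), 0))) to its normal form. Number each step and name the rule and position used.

0

1. k(p(a), k(p(s(a)), k(p(s(k(k(p(a), p(a)), a))), 0)))  →  k(p(s(a)), k(p(s(k(k(p(a), p(a)), a))), 0))   [R3 at ε]
2. k(p(s(a)), k(p(s(k(k(p(a), p(a)), a))), 0))  →  k(p(s(k(k(p(a), p(a)), a))), 0)   [R5 at ε]
3. k(p(s(k(k(p(a), p(a)), a))), 0)  →  k(p(s(k(p(a), a))), 0)   [R3 at 1.1.1.1]
4. k(p(s(k(p(a), a))), 0)  →  k(p(s(a)), 0)   [R3 at 1.1.1]
5. k(p(s(a)), 0)  →  0   [R5 at ε]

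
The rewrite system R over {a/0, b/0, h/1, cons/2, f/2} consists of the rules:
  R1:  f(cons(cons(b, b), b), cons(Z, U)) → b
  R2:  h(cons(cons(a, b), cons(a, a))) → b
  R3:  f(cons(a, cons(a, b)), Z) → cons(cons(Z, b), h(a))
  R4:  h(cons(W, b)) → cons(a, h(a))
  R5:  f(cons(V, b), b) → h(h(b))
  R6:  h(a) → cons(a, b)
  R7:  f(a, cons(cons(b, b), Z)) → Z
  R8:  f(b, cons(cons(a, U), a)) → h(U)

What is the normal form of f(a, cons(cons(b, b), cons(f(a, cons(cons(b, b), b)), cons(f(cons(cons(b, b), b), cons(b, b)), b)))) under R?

1. f(a, cons(cons(b, b), cons(f(a, cons(cons(b, b), b)), cons(f(cons(cons(b, b), b), cons(b, b)), b))))  →  cons(f(a, cons(cons(b, b), b)), cons(f(cons(cons(b, b), b), cons(b, b)), b))   [R7 at ε]
2. cons(f(a, cons(cons(b, b), b)), cons(f(cons(cons(b, b), b), cons(b, b)), b))  →  cons(b, cons(f(cons(cons(b, b), b), cons(b, b)), b))   [R7 at 1]
3. cons(b, cons(f(cons(cons(b, b), b), cons(b, b)), b))  →  cons(b, cons(b, b))   [R1 at 2.1]

cons(b, cons(b, b))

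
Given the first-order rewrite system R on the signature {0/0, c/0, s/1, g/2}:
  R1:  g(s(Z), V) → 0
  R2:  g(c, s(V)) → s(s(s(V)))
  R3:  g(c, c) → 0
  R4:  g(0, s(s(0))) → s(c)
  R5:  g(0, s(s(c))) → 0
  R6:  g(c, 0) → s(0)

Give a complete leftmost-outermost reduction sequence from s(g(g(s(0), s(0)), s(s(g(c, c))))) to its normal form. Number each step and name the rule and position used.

1. s(g(g(s(0), s(0)), s(s(g(c, c)))))  →  s(g(0, s(s(g(c, c)))))   [R1 at 1.1]
2. s(g(0, s(s(g(c, c)))))  →  s(g(0, s(s(0))))   [R3 at 1.2.1.1]
3. s(g(0, s(s(0))))  →  s(s(c))   [R4 at 1]

s(s(c))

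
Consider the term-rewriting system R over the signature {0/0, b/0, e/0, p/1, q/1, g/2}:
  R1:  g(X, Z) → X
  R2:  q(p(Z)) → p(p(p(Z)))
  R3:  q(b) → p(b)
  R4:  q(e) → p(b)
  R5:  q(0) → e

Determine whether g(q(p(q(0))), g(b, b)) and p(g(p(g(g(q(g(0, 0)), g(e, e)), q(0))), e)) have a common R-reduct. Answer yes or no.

no — NF(t₁) = p(p(p(e))), NF(t₂) = p(p(e))

Reduce t₁ = g(q(p(q(0))), g(b, b)):
1. g(q(p(q(0))), g(b, b))  →  q(p(q(0)))   [R1 at ε]
2. q(p(q(0)))  →  p(p(p(q(0))))   [R2 at ε]
3. p(p(p(q(0))))  →  p(p(p(e)))   [R5 at 1.1.1]

Reduce t₂ = p(g(p(g(g(q(g(0, 0)), g(e, e)), q(0))), e)):
1. p(g(p(g(g(q(g(0, 0)), g(e, e)), q(0))), e))  →  p(p(g(g(q(g(0, 0)), g(e, e)), q(0))))   [R1 at 1]
2. p(p(g(g(q(g(0, 0)), g(e, e)), q(0))))  →  p(p(g(q(g(0, 0)), g(e, e))))   [R1 at 1.1]
3. p(p(g(q(g(0, 0)), g(e, e))))  →  p(p(q(g(0, 0))))   [R1 at 1.1]
4. p(p(q(g(0, 0))))  →  p(p(q(0)))   [R1 at 1.1.1]
5. p(p(q(0)))  →  p(p(e))   [R5 at 1.1]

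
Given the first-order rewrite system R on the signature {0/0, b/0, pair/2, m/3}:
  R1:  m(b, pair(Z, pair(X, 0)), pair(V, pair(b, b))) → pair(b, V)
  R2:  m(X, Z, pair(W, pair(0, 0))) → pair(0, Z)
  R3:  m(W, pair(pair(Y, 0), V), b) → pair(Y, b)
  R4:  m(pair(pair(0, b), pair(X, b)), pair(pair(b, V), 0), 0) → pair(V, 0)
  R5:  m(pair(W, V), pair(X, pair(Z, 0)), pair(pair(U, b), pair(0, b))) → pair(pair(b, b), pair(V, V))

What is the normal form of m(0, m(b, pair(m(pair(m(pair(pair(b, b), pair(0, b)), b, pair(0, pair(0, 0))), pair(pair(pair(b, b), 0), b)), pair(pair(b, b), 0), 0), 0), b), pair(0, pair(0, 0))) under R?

1. m(0, m(b, pair(m(pair(m(pair(pair(b, b), pair(0, b)), b, pair(0, pair(0, 0))), pair(pair(pair(b, b), 0), b)), pair(pair(b, b), 0), 0), 0), b), pair(0, pair(0, 0)))  →  pair(0, m(b, pair(m(pair(m(pair(pair(b, b), pair(0, b)), b, pair(0, pair(0, 0))), pair(pair(pair(b, b), 0), b)), pair(pair(b, b), 0), 0), 0), b))   [R2 at ε]
2. pair(0, m(b, pair(m(pair(m(pair(pair(b, b), pair(0, b)), b, pair(0, pair(0, 0))), pair(pair(pair(b, b), 0), b)), pair(pair(b, b), 0), 0), 0), b))  →  pair(0, m(b, pair(m(pair(pair(0, b), pair(pair(pair(b, b), 0), b)), pair(pair(b, b), 0), 0), 0), b))   [R2 at 2.2.1.1.1]
3. pair(0, m(b, pair(m(pair(pair(0, b), pair(pair(pair(b, b), 0), b)), pair(pair(b, b), 0), 0), 0), b))  →  pair(0, m(b, pair(pair(b, 0), 0), b))   [R4 at 2.2.1]
4. pair(0, m(b, pair(pair(b, 0), 0), b))  →  pair(0, pair(b, b))   [R3 at 2]

pair(0, pair(b, b))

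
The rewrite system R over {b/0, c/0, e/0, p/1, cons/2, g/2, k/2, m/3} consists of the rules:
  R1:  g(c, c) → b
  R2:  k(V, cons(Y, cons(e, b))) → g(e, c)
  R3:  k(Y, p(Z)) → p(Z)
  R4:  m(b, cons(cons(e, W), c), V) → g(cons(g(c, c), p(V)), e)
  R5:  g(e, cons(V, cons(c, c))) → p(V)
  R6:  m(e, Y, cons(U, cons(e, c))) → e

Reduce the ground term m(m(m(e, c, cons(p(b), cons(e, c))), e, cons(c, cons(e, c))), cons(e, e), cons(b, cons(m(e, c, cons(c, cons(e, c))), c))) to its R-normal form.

e

1. m(m(m(e, c, cons(p(b), cons(e, c))), e, cons(c, cons(e, c))), cons(e, e), cons(b, cons(m(e, c, cons(c, cons(e, c))), c)))  →  m(m(e, e, cons(c, cons(e, c))), cons(e, e), cons(b, cons(m(e, c, cons(c, cons(e, c))), c)))   [R6 at 1.1]
2. m(m(e, e, cons(c, cons(e, c))), cons(e, e), cons(b, cons(m(e, c, cons(c, cons(e, c))), c)))  →  m(e, cons(e, e), cons(b, cons(m(e, c, cons(c, cons(e, c))), c)))   [R6 at 1]
3. m(e, cons(e, e), cons(b, cons(m(e, c, cons(c, cons(e, c))), c)))  →  m(e, cons(e, e), cons(b, cons(e, c)))   [R6 at 3.2.1]
4. m(e, cons(e, e), cons(b, cons(e, c)))  →  e   [R6 at ε]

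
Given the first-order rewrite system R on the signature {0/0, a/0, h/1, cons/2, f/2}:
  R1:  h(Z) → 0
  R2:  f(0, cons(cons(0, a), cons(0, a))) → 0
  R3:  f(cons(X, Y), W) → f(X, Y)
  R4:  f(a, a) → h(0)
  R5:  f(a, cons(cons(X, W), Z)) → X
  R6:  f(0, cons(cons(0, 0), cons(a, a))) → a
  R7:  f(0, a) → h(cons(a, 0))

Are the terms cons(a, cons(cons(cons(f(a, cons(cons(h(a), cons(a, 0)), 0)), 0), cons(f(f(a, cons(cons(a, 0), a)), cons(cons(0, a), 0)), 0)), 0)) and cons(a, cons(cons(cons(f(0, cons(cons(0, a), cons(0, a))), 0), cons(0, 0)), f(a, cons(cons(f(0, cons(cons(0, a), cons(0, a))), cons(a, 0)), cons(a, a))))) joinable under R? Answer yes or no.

yes — NF(t₁) = cons(a, cons(cons(cons(0, 0), cons(0, 0)), 0)), NF(t₂) = cons(a, cons(cons(cons(0, 0), cons(0, 0)), 0))

Reduce t₁ = cons(a, cons(cons(cons(f(a, cons(cons(h(a), cons(a, 0)), 0)), 0), cons(f(f(a, cons(cons(a, 0), a)), cons(cons(0, a), 0)), 0)), 0)):
1. cons(a, cons(cons(cons(f(a, cons(cons(h(a), cons(a, 0)), 0)), 0), cons(f(f(a, cons(cons(a, 0), a)), cons(cons(0, a), 0)), 0)), 0))  →  cons(a, cons(cons(cons(h(a), 0), cons(f(f(a, cons(cons(a, 0), a)), cons(cons(0, a), 0)), 0)), 0))   [R5 at 2.1.1.1]
2. cons(a, cons(cons(cons(h(a), 0), cons(f(f(a, cons(cons(a, 0), a)), cons(cons(0, a), 0)), 0)), 0))  →  cons(a, cons(cons(cons(0, 0), cons(f(f(a, cons(cons(a, 0), a)), cons(cons(0, a), 0)), 0)), 0))   [R1 at 2.1.1.1]
3. cons(a, cons(cons(cons(0, 0), cons(f(f(a, cons(cons(a, 0), a)), cons(cons(0, a), 0)), 0)), 0))  →  cons(a, cons(cons(cons(0, 0), cons(f(a, cons(cons(0, a), 0)), 0)), 0))   [R5 at 2.1.2.1.1]
4. cons(a, cons(cons(cons(0, 0), cons(f(a, cons(cons(0, a), 0)), 0)), 0))  →  cons(a, cons(cons(cons(0, 0), cons(0, 0)), 0))   [R5 at 2.1.2.1]

Reduce t₂ = cons(a, cons(cons(cons(f(0, cons(cons(0, a), cons(0, a))), 0), cons(0, 0)), f(a, cons(cons(f(0, cons(cons(0, a), cons(0, a))), cons(a, 0)), cons(a, a))))):
1. cons(a, cons(cons(cons(f(0, cons(cons(0, a), cons(0, a))), 0), cons(0, 0)), f(a, cons(cons(f(0, cons(cons(0, a), cons(0, a))), cons(a, 0)), cons(a, a)))))  →  cons(a, cons(cons(cons(0, 0), cons(0, 0)), f(a, cons(cons(f(0, cons(cons(0, a), cons(0, a))), cons(a, 0)), cons(a, a)))))   [R2 at 2.1.1.1]
2. cons(a, cons(cons(cons(0, 0), cons(0, 0)), f(a, cons(cons(f(0, cons(cons(0, a), cons(0, a))), cons(a, 0)), cons(a, a)))))  →  cons(a, cons(cons(cons(0, 0), cons(0, 0)), f(0, cons(cons(0, a), cons(0, a)))))   [R5 at 2.2]
3. cons(a, cons(cons(cons(0, 0), cons(0, 0)), f(0, cons(cons(0, a), cons(0, a)))))  →  cons(a, cons(cons(cons(0, 0), cons(0, 0)), 0))   [R2 at 2.2]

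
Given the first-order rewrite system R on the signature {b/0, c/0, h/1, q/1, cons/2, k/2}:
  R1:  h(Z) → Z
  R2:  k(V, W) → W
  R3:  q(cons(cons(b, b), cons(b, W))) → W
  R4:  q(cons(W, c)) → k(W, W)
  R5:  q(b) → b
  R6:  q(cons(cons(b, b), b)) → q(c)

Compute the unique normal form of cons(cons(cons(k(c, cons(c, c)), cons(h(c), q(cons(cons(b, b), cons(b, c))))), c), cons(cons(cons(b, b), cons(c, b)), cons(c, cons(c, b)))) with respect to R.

cons(cons(cons(cons(c, c), cons(c, c)), c), cons(cons(cons(b, b), cons(c, b)), cons(c, cons(c, b))))

1. cons(cons(cons(k(c, cons(c, c)), cons(h(c), q(cons(cons(b, b), cons(b, c))))), c), cons(cons(cons(b, b), cons(c, b)), cons(c, cons(c, b))))  →  cons(cons(cons(cons(c, c), cons(h(c), q(cons(cons(b, b), cons(b, c))))), c), cons(cons(cons(b, b), cons(c, b)), cons(c, cons(c, b))))   [R2 at 1.1.1]
2. cons(cons(cons(cons(c, c), cons(h(c), q(cons(cons(b, b), cons(b, c))))), c), cons(cons(cons(b, b), cons(c, b)), cons(c, cons(c, b))))  →  cons(cons(cons(cons(c, c), cons(c, q(cons(cons(b, b), cons(b, c))))), c), cons(cons(cons(b, b), cons(c, b)), cons(c, cons(c, b))))   [R1 at 1.1.2.1]
3. cons(cons(cons(cons(c, c), cons(c, q(cons(cons(b, b), cons(b, c))))), c), cons(cons(cons(b, b), cons(c, b)), cons(c, cons(c, b))))  →  cons(cons(cons(cons(c, c), cons(c, c)), c), cons(cons(cons(b, b), cons(c, b)), cons(c, cons(c, b))))   [R3 at 1.1.2.2]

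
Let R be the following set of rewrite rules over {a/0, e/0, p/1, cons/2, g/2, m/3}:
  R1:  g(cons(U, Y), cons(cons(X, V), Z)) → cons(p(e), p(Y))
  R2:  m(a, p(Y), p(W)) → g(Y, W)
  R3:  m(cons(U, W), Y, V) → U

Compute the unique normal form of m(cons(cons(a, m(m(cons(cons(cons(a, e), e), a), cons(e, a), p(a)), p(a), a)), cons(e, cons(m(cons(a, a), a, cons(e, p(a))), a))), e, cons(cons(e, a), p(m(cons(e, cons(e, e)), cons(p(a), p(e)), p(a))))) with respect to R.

1. m(cons(cons(a, m(m(cons(cons(cons(a, e), e), a), cons(e, a), p(a)), p(a), a)), cons(e, cons(m(cons(a, a), a, cons(e, p(a))), a))), e, cons(cons(e, a), p(m(cons(e, cons(e, e)), cons(p(a), p(e)), p(a)))))  →  cons(a, m(m(cons(cons(cons(a, e), e), a), cons(e, a), p(a)), p(a), a))   [R3 at ε]
2. cons(a, m(m(cons(cons(cons(a, e), e), a), cons(e, a), p(a)), p(a), a))  →  cons(a, m(cons(cons(a, e), e), p(a), a))   [R3 at 2.1]
3. cons(a, m(cons(cons(a, e), e), p(a), a))  →  cons(a, cons(a, e))   [R3 at 2]

cons(a, cons(a, e))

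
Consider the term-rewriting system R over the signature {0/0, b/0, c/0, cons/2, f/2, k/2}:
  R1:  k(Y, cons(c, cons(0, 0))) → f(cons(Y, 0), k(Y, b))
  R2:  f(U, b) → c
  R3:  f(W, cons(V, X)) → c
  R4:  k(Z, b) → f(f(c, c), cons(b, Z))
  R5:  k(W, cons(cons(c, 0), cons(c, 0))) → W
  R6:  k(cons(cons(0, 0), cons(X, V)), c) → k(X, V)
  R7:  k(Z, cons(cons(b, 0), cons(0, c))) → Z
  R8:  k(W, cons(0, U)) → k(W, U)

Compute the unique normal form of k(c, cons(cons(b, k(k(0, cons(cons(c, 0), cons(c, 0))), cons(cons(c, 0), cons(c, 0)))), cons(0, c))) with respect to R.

c

1. k(c, cons(cons(b, k(k(0, cons(cons(c, 0), cons(c, 0))), cons(cons(c, 0), cons(c, 0)))), cons(0, c)))  →  k(c, cons(cons(b, k(0, cons(cons(c, 0), cons(c, 0)))), cons(0, c)))   [R5 at 2.1.2]
2. k(c, cons(cons(b, k(0, cons(cons(c, 0), cons(c, 0)))), cons(0, c)))  →  k(c, cons(cons(b, 0), cons(0, c)))   [R5 at 2.1.2]
3. k(c, cons(cons(b, 0), cons(0, c)))  →  c   [R7 at ε]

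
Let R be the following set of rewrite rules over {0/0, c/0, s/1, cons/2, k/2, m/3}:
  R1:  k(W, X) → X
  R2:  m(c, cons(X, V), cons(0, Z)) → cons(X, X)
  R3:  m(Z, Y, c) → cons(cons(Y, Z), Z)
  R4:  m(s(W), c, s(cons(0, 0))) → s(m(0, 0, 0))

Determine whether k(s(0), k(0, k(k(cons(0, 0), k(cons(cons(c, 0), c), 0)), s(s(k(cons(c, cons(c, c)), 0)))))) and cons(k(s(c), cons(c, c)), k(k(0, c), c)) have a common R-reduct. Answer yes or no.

Reduce t₁ = k(s(0), k(0, k(k(cons(0, 0), k(cons(cons(c, 0), c), 0)), s(s(k(cons(c, cons(c, c)), 0)))))):
1. k(s(0), k(0, k(k(cons(0, 0), k(cons(cons(c, 0), c), 0)), s(s(k(cons(c, cons(c, c)), 0))))))  →  k(0, k(k(cons(0, 0), k(cons(cons(c, 0), c), 0)), s(s(k(cons(c, cons(c, c)), 0)))))   [R1 at ε]
2. k(0, k(k(cons(0, 0), k(cons(cons(c, 0), c), 0)), s(s(k(cons(c, cons(c, c)), 0)))))  →  k(k(cons(0, 0), k(cons(cons(c, 0), c), 0)), s(s(k(cons(c, cons(c, c)), 0))))   [R1 at ε]
3. k(k(cons(0, 0), k(cons(cons(c, 0), c), 0)), s(s(k(cons(c, cons(c, c)), 0))))  →  s(s(k(cons(c, cons(c, c)), 0)))   [R1 at ε]
4. s(s(k(cons(c, cons(c, c)), 0)))  →  s(s(0))   [R1 at 1.1]

Reduce t₂ = cons(k(s(c), cons(c, c)), k(k(0, c), c)):
1. cons(k(s(c), cons(c, c)), k(k(0, c), c))  →  cons(cons(c, c), k(k(0, c), c))   [R1 at 1]
2. cons(cons(c, c), k(k(0, c), c))  →  cons(cons(c, c), c)   [R1 at 2]

no — NF(t₁) = s(s(0)), NF(t₂) = cons(cons(c, c), c)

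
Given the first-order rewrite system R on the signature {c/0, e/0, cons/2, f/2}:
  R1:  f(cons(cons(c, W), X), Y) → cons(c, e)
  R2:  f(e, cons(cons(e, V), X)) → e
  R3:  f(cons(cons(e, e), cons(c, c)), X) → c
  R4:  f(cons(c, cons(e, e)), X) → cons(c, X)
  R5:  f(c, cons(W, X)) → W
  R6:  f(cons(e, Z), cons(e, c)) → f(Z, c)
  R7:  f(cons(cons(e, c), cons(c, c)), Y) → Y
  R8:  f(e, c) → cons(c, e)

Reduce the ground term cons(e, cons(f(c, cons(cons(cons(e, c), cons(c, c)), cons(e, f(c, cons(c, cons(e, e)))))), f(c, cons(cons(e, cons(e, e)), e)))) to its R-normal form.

1. cons(e, cons(f(c, cons(cons(cons(e, c), cons(c, c)), cons(e, f(c, cons(c, cons(e, e)))))), f(c, cons(cons(e, cons(e, e)), e))))  →  cons(e, cons(cons(cons(e, c), cons(c, c)), f(c, cons(cons(e, cons(e, e)), e))))   [R5 at 2.1]
2. cons(e, cons(cons(cons(e, c), cons(c, c)), f(c, cons(cons(e, cons(e, e)), e))))  →  cons(e, cons(cons(cons(e, c), cons(c, c)), cons(e, cons(e, e))))   [R5 at 2.2]

cons(e, cons(cons(cons(e, c), cons(c, c)), cons(e, cons(e, e))))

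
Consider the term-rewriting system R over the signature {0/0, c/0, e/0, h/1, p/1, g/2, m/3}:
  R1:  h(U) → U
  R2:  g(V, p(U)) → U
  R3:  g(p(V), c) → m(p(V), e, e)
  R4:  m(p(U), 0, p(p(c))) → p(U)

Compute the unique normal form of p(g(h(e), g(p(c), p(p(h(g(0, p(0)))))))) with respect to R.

p(0)

1. p(g(h(e), g(p(c), p(p(h(g(0, p(0))))))))  →  p(g(e, g(p(c), p(p(h(g(0, p(0))))))))   [R1 at 1.1]
2. p(g(e, g(p(c), p(p(h(g(0, p(0))))))))  →  p(g(e, p(h(g(0, p(0))))))   [R2 at 1.2]
3. p(g(e, p(h(g(0, p(0))))))  →  p(h(g(0, p(0))))   [R2 at 1]
4. p(h(g(0, p(0))))  →  p(g(0, p(0)))   [R1 at 1]
5. p(g(0, p(0)))  →  p(0)   [R2 at 1]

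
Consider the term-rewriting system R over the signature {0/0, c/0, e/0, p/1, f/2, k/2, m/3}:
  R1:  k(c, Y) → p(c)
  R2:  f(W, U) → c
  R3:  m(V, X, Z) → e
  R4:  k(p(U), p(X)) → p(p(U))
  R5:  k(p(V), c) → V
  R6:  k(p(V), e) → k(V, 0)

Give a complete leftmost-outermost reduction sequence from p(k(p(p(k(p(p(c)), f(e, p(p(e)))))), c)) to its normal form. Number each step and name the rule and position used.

1. p(k(p(p(k(p(p(c)), f(e, p(p(e)))))), c))  →  p(p(k(p(p(c)), f(e, p(p(e))))))   [R5 at 1]
2. p(p(k(p(p(c)), f(e, p(p(e))))))  →  p(p(k(p(p(c)), c)))   [R2 at 1.1.2]
3. p(p(k(p(p(c)), c)))  →  p(p(p(c)))   [R5 at 1.1]

p(p(p(c)))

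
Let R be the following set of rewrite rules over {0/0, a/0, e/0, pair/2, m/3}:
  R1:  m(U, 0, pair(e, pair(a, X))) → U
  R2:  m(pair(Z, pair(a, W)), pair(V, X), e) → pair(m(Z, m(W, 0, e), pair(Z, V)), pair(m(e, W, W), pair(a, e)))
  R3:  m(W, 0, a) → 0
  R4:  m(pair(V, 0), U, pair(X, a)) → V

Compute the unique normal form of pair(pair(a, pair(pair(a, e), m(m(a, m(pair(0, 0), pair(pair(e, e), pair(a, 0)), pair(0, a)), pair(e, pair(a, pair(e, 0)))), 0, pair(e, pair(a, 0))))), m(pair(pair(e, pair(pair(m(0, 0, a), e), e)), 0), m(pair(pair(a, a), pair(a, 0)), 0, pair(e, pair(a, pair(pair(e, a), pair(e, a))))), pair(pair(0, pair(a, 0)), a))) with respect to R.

1. pair(pair(a, pair(pair(a, e), m(m(a, m(pair(0, 0), pair(pair(e, e), pair(a, 0)), pair(0, a)), pair(e, pair(a, pair(e, 0)))), 0, pair(e, pair(a, 0))))), m(pair(pair(e, pair(pair(m(0, 0, a), e), e)), 0), m(pair(pair(a, a), pair(a, 0)), 0, pair(e, pair(a, pair(pair(e, a), pair(e, a))))), pair(pair(0, pair(a, 0)), a)))  →  pair(pair(a, pair(pair(a, e), m(a, m(pair(0, 0), pair(pair(e, e), pair(a, 0)), pair(0, a)), pair(e, pair(a, pair(e, 0)))))), m(pair(pair(e, pair(pair(m(0, 0, a), e), e)), 0), m(pair(pair(a, a), pair(a, 0)), 0, pair(e, pair(a, pair(pair(e, a), pair(e, a))))), pair(pair(0, pair(a, 0)), a)))   [R1 at 1.2.2]
2. pair(pair(a, pair(pair(a, e), m(a, m(pair(0, 0), pair(pair(e, e), pair(a, 0)), pair(0, a)), pair(e, pair(a, pair(e, 0)))))), m(pair(pair(e, pair(pair(m(0, 0, a), e), e)), 0), m(pair(pair(a, a), pair(a, 0)), 0, pair(e, pair(a, pair(pair(e, a), pair(e, a))))), pair(pair(0, pair(a, 0)), a)))  →  pair(pair(a, pair(pair(a, e), m(a, 0, pair(e, pair(a, pair(e, 0)))))), m(pair(pair(e, pair(pair(m(0, 0, a), e), e)), 0), m(pair(pair(a, a), pair(a, 0)), 0, pair(e, pair(a, pair(pair(e, a), pair(e, a))))), pair(pair(0, pair(a, 0)), a)))   [R4 at 1.2.2.2]
3. pair(pair(a, pair(pair(a, e), m(a, 0, pair(e, pair(a, pair(e, 0)))))), m(pair(pair(e, pair(pair(m(0, 0, a), e), e)), 0), m(pair(pair(a, a), pair(a, 0)), 0, pair(e, pair(a, pair(pair(e, a), pair(e, a))))), pair(pair(0, pair(a, 0)), a)))  →  pair(pair(a, pair(pair(a, e), a)), m(pair(pair(e, pair(pair(m(0, 0, a), e), e)), 0), m(pair(pair(a, a), pair(a, 0)), 0, pair(e, pair(a, pair(pair(e, a), pair(e, a))))), pair(pair(0, pair(a, 0)), a)))   [R1 at 1.2.2]
4. pair(pair(a, pair(pair(a, e), a)), m(pair(pair(e, pair(pair(m(0, 0, a), e), e)), 0), m(pair(pair(a, a), pair(a, 0)), 0, pair(e, pair(a, pair(pair(e, a), pair(e, a))))), pair(pair(0, pair(a, 0)), a)))  →  pair(pair(a, pair(pair(a, e), a)), pair(e, pair(pair(m(0, 0, a), e), e)))   [R4 at 2]
5. pair(pair(a, pair(pair(a, e), a)), pair(e, pair(pair(m(0, 0, a), e), e)))  →  pair(pair(a, pair(pair(a, e), a)), pair(e, pair(pair(0, e), e)))   [R3 at 2.2.1.1]

pair(pair(a, pair(pair(a, e), a)), pair(e, pair(pair(0, e), e)))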